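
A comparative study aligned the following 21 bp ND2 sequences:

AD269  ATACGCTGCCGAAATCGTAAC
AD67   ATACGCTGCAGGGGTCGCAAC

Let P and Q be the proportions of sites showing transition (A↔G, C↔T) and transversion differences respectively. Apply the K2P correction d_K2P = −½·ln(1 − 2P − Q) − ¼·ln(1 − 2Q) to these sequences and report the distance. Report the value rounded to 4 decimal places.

0.3048

Differing sites — 10:C/A (Tv); 12:A/G (Ti); 13:A/G (Ti); 14:A/G (Ti); 18:T/C (Ti).
Of the 5 differences, 4 transitions and 1 transversion over 21 sites: P = 4/21 = 0.190476, Q = 1/21 = 0.047619.
d = −0.5·ln(0.571429) − 0.25·ln(0.904762) = −0.5·(-0.559615) − 0.25·(-0.100083) = 0.3048.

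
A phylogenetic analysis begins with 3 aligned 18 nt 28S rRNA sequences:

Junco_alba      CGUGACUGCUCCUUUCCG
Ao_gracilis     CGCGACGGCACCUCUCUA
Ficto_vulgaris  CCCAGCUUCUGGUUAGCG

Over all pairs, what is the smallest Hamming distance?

Pairwise Hamming distances:
  Junco_alba vs Ao_gracilis: 6
  Junco_alba vs Ficto_vulgaris: 9
  Ao_gracilis vs Ficto_vulgaris: 13
The smallest is 6, between Junco_alba and Ao_gracilis.

6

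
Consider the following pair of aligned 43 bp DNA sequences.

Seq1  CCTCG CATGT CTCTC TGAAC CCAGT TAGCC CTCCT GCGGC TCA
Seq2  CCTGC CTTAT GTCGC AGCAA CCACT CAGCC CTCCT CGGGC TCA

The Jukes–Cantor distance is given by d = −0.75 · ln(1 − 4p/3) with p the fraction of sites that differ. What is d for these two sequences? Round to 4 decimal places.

Differing sites — 4:C/G; 5:G/C; 7:A/T; 9:G/A; 11:C/G; 14:T/G; 16:T/A; 18:A/C; 20:C/A; 24:G/C; 26:T/C; 36:G/C; 37:C/G.
p = 13/43 = 0.302326.
d = −0.75 · ln(1 − (4/3)·0.302326) = −0.75 · ln(0.596899) = −0.75 · (-0.516007) = 0.3870.

0.3870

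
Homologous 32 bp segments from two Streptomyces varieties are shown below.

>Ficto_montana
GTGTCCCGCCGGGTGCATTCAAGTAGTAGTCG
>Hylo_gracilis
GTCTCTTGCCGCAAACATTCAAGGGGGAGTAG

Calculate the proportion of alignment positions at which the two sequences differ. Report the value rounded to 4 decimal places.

0.3438

Mismatches occur at site 3 (G↔C), site 6 (C↔T), site 7 (C↔T), site 12 (G↔C), site 13 (G↔A), site 14 (T↔A), site 15 (G↔A), site 24 (T↔G), site 25 (A↔G), site 27 (T↔G), site 31 (C↔A).
There are 11 differences over 32 sites, so p = 11/32 = 0.3438.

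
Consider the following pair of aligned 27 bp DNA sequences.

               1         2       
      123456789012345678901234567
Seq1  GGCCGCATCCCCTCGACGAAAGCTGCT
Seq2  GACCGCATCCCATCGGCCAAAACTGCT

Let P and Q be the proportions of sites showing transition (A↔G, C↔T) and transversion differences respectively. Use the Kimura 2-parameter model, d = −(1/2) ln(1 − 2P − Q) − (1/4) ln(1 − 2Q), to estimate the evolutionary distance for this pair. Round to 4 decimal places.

0.2158

Differing sites — 2:G/A (Ti); 12:C/A (Tv); 16:A/G (Ti); 18:G/C (Tv); 22:G/A (Ti).
Of the 5 differences, 3 transitions and 2 transversions over 27 sites: P = 3/27 = 0.111111, Q = 2/27 = 0.074074.
d = −0.5·ln(0.703704) − 0.25·ln(0.851852) = −0.5·(-0.351397) − 0.25·(-0.160342) = 0.2158.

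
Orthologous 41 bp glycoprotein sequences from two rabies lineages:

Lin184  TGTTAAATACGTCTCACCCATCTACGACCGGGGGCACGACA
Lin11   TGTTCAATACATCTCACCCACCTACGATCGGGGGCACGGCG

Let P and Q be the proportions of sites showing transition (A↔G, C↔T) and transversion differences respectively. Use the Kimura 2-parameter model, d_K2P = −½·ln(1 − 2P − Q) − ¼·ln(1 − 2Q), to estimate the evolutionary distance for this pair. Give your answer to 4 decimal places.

Differing sites — 5:A/C (Tv); 11:G/A (Ti); 21:T/C (Ti); 28:C/T (Ti); 39:A/G (Ti); 41:A/G (Ti).
Of the 6 differences, 5 transitions and 1 transversion over 41 sites: P = 5/41 = 0.121951, Q = 1/41 = 0.024390.
d = −0.5·ln(0.731708) − 0.25·ln(0.951220) = −0.5·(-0.312374) − 0.25·(-0.050010) = 0.1687.

0.1687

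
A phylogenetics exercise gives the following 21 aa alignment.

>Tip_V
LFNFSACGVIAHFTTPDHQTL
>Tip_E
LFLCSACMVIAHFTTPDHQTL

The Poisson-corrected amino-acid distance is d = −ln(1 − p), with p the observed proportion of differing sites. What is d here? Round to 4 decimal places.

Mismatches occur at site 3 (N/L), site 4 (F/C), site 8 (G/M).
p = 3/21 = 0.142857.
d = −ln(1 − 0.142857) = −ln(0.857143) = 0.1542.

0.1542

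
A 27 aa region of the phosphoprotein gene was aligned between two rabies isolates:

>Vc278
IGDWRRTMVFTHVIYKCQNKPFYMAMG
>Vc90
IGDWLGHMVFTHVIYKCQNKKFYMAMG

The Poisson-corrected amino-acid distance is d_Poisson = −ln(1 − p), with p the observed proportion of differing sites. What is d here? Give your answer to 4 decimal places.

0.1603

Mismatches occur at site 5 (R→L), site 6 (R→G), site 7 (T→H), site 21 (P→K).
p = 4/27 = 0.148148.
d = −ln(1 − 0.148148) = −ln(0.851852) = 0.1603.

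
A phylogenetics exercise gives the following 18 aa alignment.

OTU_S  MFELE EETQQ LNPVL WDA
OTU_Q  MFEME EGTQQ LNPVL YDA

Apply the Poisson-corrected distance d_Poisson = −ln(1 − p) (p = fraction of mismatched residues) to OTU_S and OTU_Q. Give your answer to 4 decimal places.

The sequences differ at positions 4 (L/M), 7 (E/G), 16 (W/Y).
p = 3/18 = 0.166667.
d = −ln(1 − 0.166667) = −ln(0.833333) = 0.1823.

0.1823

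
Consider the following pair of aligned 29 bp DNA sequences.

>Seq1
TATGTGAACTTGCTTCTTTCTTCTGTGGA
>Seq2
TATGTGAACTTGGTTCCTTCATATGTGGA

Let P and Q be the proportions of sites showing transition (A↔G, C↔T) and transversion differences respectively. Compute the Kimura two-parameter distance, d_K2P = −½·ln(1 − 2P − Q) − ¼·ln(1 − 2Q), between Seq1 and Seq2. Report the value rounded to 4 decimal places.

Differing sites — 13:C/G (Tv); 17:T/C (Ti); 21:T/A (Tv); 23:C/A (Tv).
Of the 4 differences, 1 transition and 3 transversions over 29 sites: P = 1/29 = 0.034483, Q = 3/29 = 0.103448.
d = −0.5·ln(0.827586) − 0.25·ln(0.793104) = −0.5·(-0.189242) − 0.25·(-0.231801) = 0.1526.

0.1526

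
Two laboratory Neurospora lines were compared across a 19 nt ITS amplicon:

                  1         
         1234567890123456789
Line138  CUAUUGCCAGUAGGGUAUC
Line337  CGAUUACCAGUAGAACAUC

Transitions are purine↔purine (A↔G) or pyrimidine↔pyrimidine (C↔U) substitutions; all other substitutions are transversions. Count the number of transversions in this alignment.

Differing sites — 2:U/G (Tv); 6:G/A (Ti); 14:G/A (Ti); 15:G/A (Ti); 16:U/C (Ti).
Of the 5 differences, 4 transitions and 1 transversion, so the answer is 1.

1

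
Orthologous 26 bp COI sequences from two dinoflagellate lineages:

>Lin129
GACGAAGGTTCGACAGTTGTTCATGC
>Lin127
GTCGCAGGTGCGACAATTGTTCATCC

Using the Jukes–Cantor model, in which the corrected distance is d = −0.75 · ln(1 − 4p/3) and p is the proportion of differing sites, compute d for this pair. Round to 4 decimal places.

Differing sites — 2:A/T; 5:A/C; 10:T/G; 16:G/A; 25:G/C.
p = 5/26 = 0.192308.
d = −0.75 · ln(1 − (4/3)·0.192308) = −0.75 · ln(0.743589) = −0.75 · (-0.296267) = 0.2222.

0.2222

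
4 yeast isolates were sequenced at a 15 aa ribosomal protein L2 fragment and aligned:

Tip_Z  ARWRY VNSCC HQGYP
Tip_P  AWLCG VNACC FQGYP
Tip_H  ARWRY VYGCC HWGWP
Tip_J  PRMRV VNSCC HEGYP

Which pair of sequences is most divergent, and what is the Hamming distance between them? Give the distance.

Pairwise Hamming distances:
  Tip_Z vs Tip_P: 6
  Tip_Z vs Tip_H: 4
  Tip_Z vs Tip_J: 4
  Tip_P vs Tip_H: 9
  Tip_P vs Tip_J: 8
  Tip_H vs Tip_J: 7
The largest is 9, between Tip_P and Tip_H.

9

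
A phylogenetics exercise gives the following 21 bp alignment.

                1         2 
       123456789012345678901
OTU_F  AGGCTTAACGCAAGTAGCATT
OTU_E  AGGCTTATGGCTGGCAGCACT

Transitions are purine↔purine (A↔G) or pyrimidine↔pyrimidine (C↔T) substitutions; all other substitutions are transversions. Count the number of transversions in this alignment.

3

Differing sites — 8:A/T (Tv); 9:C/G (Tv); 12:A/T (Tv); 13:A/G (Ti); 15:T/C (Ti); 20:T/C (Ti).
Of the 6 differences, 3 transitions and 3 transversions, so the answer is 3.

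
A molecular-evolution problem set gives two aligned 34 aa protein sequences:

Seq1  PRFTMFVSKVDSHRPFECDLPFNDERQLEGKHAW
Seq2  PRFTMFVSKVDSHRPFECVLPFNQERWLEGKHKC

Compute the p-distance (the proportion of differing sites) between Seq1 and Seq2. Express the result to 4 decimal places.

0.1471

The sequences differ at positions 19 (D/V), 24 (D/Q), 27 (Q/W), 33 (A/K), 34 (W/C).
There are 5 differences over 34 sites, so p = 5/34 = 0.1471.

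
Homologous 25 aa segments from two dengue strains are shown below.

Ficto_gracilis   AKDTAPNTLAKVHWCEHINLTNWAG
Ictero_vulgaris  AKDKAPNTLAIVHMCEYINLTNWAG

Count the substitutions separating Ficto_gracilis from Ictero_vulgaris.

4

Differing sites — 4:T/K; 11:K/I; 14:W/M; 17:H/Y.
That gives 4 mismatches out of 25 aligned sites, so the Hamming distance is 4.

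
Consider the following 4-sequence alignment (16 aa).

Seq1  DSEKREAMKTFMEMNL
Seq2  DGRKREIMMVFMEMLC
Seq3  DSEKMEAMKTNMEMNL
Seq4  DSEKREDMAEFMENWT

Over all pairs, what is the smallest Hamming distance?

Pairwise Hamming distances:
  Seq1 vs Seq2: 7
  Seq1 vs Seq3: 2
  Seq1 vs Seq4: 6
  Seq2 vs Seq3: 9
  Seq2 vs Seq4: 8
  Seq3 vs Seq4: 8
The smallest is 2, between Seq1 and Seq3.

2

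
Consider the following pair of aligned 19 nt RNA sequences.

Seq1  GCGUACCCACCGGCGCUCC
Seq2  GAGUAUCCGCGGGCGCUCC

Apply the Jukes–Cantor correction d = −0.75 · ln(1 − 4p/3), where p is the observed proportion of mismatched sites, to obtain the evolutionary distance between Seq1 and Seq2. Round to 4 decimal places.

0.2471

Mismatches occur at site 2 (C→A), site 6 (C→U), site 9 (A→G), site 11 (C→G).
p = 4/19 = 0.210526.
d = −0.75 · ln(1 − (4/3)·0.210526) = −0.75 · ln(0.719299) = −0.75 · (-0.329478) = 0.2471.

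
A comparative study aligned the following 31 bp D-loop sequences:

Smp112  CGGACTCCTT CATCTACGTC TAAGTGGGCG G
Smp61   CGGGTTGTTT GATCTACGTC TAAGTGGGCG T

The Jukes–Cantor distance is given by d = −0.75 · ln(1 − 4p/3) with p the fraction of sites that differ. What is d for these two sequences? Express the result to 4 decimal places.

The sequences differ at positions 4 (A/G), 5 (C/T), 7 (C/G), 8 (C/T), 11 (C/G), 31 (G/T).
p = 6/31 = 0.193548.
d = −0.75 · ln(1 − (4/3)·0.193548) = −0.75 · ln(0.741936) = −0.75 · (-0.298492) = 0.2239.

0.2239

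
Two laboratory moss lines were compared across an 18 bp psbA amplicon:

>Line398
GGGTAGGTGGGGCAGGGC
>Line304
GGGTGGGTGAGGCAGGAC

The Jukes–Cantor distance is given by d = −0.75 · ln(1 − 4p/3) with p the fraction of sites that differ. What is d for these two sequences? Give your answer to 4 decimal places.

0.1885

Mismatches occur at site 5 (A→G), site 10 (G→A), site 17 (G→A).
p = 3/18 = 0.166667.
d = −0.75 · ln(1 − (4/3)·0.166667) = −0.75 · ln(0.777777) = −0.75 · (-0.251315) = 0.1885.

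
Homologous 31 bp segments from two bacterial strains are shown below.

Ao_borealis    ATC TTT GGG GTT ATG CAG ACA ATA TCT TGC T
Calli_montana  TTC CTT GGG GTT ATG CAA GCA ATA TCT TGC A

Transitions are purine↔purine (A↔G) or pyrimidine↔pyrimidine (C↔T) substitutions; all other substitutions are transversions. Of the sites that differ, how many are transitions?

Mismatches occur at site 1 (A→T, transversion), site 4 (T→C, transition), site 18 (G→A, transition), site 19 (A→G, transition), site 31 (T→A, transversion).
Of the 5 differences, 3 transitions and 2 transversions, so the answer is 3.

3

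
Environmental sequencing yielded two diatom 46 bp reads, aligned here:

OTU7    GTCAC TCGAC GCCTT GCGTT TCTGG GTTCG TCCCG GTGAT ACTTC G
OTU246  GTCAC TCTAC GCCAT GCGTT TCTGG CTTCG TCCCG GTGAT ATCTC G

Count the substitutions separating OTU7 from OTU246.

5

Mismatches occur at site 8 (G→T), site 14 (T→A), site 26 (G→C), site 42 (C→T), site 43 (T→C).
That gives 5 mismatches out of 46 aligned sites, so the Hamming distance is 5.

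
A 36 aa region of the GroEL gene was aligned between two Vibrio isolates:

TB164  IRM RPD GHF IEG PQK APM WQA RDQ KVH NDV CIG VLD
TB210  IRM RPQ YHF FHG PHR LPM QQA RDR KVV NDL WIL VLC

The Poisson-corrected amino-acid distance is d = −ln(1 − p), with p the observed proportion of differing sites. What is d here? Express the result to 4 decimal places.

0.4925

Mismatches occur at site 6 (D↔Q), site 7 (G↔Y), site 10 (I↔F), site 11 (E↔H), site 14 (Q↔H), site 15 (K↔R), site 16 (A↔L), site 19 (W↔Q), site 24 (Q↔R), site 27 (H↔V), site 30 (V↔L), site 31 (C↔W), site 33 (G↔L), site 36 (D↔C).
p = 14/36 = 0.388889.
d = −ln(1 − 0.388889) = −ln(0.611111) = 0.4925.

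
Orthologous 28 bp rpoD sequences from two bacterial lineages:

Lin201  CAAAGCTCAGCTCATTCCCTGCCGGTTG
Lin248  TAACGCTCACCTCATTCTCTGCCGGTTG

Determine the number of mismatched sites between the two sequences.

4

The sequences differ at positions 1 (C/T), 4 (A/C), 10 (G/C), 18 (C/T).
That gives 4 mismatches out of 28 aligned sites, so the Hamming distance is 4.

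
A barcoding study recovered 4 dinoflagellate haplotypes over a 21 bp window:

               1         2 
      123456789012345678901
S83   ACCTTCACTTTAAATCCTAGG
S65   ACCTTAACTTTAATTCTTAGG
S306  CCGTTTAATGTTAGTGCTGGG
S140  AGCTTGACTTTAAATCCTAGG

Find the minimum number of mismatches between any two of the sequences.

2

Pairwise Hamming distances:
  S83 vs S65: 3
  S83 vs S306: 9
  S83 vs S140: 2
  S65 vs S306: 10
  S65 vs S140: 4
  S306 vs S140: 10
The smallest is 2, between S83 and S140.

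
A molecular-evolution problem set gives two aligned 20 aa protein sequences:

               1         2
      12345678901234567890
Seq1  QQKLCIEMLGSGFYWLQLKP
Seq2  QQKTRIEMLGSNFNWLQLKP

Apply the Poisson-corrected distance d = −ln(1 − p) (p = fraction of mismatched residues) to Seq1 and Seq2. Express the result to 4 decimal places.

0.2231

Mismatches occur at site 4 (L/T), site 5 (C/R), site 12 (G/N), site 14 (Y/N).
p = 4/20 = 0.200000.
d = −ln(1 − 0.200000) = −ln(0.800000) = 0.2231.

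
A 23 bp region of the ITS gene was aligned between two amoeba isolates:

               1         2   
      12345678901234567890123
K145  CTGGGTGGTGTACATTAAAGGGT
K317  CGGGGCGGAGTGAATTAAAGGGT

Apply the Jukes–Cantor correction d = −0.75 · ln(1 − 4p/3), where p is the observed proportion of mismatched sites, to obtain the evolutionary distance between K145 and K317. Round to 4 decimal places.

Mismatches occur at site 2 (T↔G), site 6 (T↔C), site 9 (T↔A), site 12 (A↔G), site 13 (C↔A).
p = 5/23 = 0.217391.
d = −0.75 · ln(1 − (4/3)·0.217391) = −0.75 · ln(0.710145) = −0.75 · (-0.342286) = 0.2567.

0.2567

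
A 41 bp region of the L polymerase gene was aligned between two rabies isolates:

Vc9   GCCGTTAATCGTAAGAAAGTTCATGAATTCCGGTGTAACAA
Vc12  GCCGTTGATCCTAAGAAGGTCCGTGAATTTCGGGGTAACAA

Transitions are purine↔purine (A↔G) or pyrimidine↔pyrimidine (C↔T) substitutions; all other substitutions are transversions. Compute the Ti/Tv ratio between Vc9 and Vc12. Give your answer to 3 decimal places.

The sequences differ at positions 7 (A/G, transition), 11 (G/C, transversion), 18 (A/G, transition), 21 (T/C, transition), 23 (A/G, transition), 30 (C/T, transition), 34 (T/G, transversion).
Of the 7 differences, 5 transitions and 2 transversions, so Ti/Tv = 5/2 = 2.500.

2.500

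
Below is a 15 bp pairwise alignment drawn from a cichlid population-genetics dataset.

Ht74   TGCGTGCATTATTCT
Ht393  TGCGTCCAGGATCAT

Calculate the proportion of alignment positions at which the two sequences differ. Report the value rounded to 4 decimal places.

0.3333

Differing sites — 6:G/C; 9:T/G; 10:T/G; 13:T/C; 14:C/A.
There are 5 differences over 15 sites, so p = 5/15 = 0.3333.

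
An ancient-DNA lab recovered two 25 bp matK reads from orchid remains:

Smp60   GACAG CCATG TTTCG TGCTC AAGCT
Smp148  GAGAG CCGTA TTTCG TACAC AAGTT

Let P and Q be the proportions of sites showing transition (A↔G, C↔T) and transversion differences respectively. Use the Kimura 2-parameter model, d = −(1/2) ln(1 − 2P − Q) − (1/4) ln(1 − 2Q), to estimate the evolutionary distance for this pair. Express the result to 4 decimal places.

The sequences differ at positions 3 (C/G, transversion), 8 (A/G, transition), 10 (G/A, transition), 17 (G/A, transition), 19 (T/A, transversion), 24 (C/T, transition).
Of the 6 differences, 4 transitions and 2 transversions over 25 sites: P = 4/25 = 0.160000, Q = 2/25 = 0.080000.
d = −0.5·ln(0.600000) − 0.25·ln(0.840000) = −0.5·(-0.510826) − 0.25·(-0.174353) = 0.2990.

0.2990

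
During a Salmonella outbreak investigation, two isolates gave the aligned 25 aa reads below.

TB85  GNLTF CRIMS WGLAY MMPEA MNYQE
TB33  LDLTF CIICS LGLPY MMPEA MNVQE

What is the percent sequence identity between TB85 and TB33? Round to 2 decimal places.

The sequences differ at positions 1 (G/L), 2 (N/D), 7 (R/I), 9 (M/C), 11 (W/L), 14 (A/P), 23 (Y/V).
18 of the 25 sites match, so the percent identity is 18/25 × 100 = 72.00%.

72.00%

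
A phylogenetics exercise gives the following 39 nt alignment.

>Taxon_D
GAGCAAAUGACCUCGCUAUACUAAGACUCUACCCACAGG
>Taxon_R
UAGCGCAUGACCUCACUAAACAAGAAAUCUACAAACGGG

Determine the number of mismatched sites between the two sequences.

Mismatches occur at site 1 (G/U), site 5 (A/G), site 6 (A/C), site 15 (G/A), site 19 (U/A), site 22 (U/A), site 24 (A/G), site 25 (G/A), site 27 (C/A), site 33 (C/A), site 34 (C/A), site 37 (A/G).
That gives 12 mismatches out of 39 aligned sites, so the Hamming distance is 12.

12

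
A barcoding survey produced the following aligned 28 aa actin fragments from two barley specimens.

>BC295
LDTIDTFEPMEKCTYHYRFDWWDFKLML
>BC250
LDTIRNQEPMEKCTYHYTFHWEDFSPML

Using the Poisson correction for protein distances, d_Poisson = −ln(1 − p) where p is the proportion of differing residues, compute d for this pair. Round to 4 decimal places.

Differing sites — 5:D/R; 6:T/N; 7:F/Q; 18:R/T; 20:D/H; 22:W/E; 25:K/S; 26:L/P.
p = 8/28 = 0.285714.
d = −ln(1 − 0.285714) = −ln(0.714286) = 0.3365.

0.3365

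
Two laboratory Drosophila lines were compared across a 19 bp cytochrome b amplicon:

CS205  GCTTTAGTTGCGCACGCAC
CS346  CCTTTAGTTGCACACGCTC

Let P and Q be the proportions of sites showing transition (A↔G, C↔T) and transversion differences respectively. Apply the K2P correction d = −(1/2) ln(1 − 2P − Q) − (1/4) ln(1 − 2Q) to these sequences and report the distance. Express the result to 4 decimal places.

The sequences differ at positions 1 (G/C, transversion), 12 (G/A, transition), 18 (A/T, transversion).
Of the 3 differences, 1 transition and 2 transversions over 19 sites: P = 1/19 = 0.052632, Q = 2/19 = 0.105263.
d = −0.5·ln(0.789473) − 0.25·ln(0.789474) = −0.5·(-0.236390) − 0.25·(-0.236388) = 0.1773.

0.1773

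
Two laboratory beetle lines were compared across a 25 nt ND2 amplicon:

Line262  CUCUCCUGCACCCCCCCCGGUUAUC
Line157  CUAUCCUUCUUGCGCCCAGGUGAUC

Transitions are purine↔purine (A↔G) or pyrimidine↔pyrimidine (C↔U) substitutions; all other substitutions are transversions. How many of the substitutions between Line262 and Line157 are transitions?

Mismatches occur at site 3 (C→A, transversion), site 8 (G→U, transversion), site 10 (A→U, transversion), site 11 (C→U, transition), site 12 (C→G, transversion), site 14 (C→G, transversion), site 18 (C→A, transversion), site 22 (U→G, transversion).
Of the 8 differences, 1 transition and 7 transversions, so the answer is 1.

1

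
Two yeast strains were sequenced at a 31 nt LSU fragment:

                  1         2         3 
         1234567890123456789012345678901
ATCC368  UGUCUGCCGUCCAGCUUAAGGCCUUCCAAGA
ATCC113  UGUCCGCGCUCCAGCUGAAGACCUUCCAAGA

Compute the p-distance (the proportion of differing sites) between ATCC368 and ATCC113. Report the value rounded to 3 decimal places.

Mismatches occur at site 5 (U↔C), site 8 (C↔G), site 9 (G↔C), site 17 (U↔G), site 21 (G↔A).
There are 5 differences over 31 sites, so p = 5/31 = 0.161.

0.161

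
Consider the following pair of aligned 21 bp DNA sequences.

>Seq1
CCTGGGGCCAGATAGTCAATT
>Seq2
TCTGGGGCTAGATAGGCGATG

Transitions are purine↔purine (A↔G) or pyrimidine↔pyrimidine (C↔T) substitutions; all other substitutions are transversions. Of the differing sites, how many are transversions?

2

The sequences differ at positions 1 (C/T, transition), 9 (C/T, transition), 16 (T/G, transversion), 18 (A/G, transition), 21 (T/G, transversion).
Of the 5 differences, 3 transitions and 2 transversions, so the answer is 2.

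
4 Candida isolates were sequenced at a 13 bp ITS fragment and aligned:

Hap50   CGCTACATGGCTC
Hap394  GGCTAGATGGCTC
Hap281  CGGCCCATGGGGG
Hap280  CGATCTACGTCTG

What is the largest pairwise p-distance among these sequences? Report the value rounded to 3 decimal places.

0.615

Pairwise Hamming distances:
  Hap50 vs Hap394: 2
  Hap50 vs Hap281: 6
  Hap50 vs Hap280: 6
  Hap394 vs Hap281: 8
  Hap394 vs Hap280: 7
  Hap281 vs Hap280: 7
The largest is 8 mismatches, between Hap394 and Hap281; p = 8/13 = 0.615.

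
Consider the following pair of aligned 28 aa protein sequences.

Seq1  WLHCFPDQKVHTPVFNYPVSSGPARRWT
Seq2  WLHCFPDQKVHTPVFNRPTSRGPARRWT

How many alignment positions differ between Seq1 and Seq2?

3

Differing sites — 17:Y/R; 19:V/T; 21:S/R.
That gives 3 mismatches out of 28 aligned sites, so the Hamming distance is 3.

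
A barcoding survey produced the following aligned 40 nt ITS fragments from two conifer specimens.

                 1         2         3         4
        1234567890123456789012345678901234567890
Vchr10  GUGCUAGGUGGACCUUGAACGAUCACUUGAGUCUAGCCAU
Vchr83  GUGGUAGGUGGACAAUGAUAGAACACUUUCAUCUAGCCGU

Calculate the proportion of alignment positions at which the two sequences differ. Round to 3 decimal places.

0.250

Differing sites — 4:C/G; 14:C/A; 15:U/A; 19:A/U; 20:C/A; 23:U/A; 29:G/U; 30:A/C; 31:G/A; 39:A/G.
There are 10 differences over 40 sites, so p = 10/40 = 0.250.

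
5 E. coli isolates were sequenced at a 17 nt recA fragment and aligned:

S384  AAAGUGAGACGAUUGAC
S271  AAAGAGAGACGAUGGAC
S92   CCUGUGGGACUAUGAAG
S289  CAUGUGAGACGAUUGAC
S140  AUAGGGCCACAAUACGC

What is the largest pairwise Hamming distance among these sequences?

Pairwise Hamming distances:
  S384 vs S271: 2
  S384 vs S92: 8
  S384 vs S289: 2
  S384 vs S140: 8
  S271 vs S92: 8
  S271 vs S289: 4
  S271 vs S140: 8
  S92 vs S289: 6
  S92 vs S140: 11
  S289 vs S140: 10
The largest is 11, between S92 and S140.

11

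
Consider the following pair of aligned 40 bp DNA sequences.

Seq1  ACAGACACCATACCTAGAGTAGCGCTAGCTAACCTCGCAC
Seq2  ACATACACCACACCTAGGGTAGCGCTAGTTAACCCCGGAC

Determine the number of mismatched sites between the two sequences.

6

Differing sites — 4:G/T; 11:T/C; 18:A/G; 29:C/T; 35:T/C; 38:C/G.
That gives 6 mismatches out of 40 aligned sites, so the Hamming distance is 6.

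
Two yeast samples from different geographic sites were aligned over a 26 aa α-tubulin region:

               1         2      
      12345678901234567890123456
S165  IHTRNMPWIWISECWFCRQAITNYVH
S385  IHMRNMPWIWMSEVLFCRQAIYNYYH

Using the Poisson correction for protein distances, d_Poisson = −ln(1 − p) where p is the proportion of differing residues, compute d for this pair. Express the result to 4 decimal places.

0.2624

Mismatches occur at site 3 (T→M), site 11 (I→M), site 14 (C→V), site 15 (W→L), site 22 (T→Y), site 25 (V→Y).
p = 6/26 = 0.230769.
d = −ln(1 − 0.230769) = −ln(0.769231) = 0.2624.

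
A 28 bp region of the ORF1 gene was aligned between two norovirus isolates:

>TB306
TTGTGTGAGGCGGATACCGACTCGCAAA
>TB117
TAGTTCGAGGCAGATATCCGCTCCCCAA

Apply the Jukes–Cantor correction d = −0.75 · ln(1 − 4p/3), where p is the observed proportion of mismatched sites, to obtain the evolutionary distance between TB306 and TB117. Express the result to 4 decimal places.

0.4197

The sequences differ at positions 2 (T/A), 5 (G/T), 6 (T/C), 12 (G/A), 17 (C/T), 19 (G/C), 20 (A/G), 24 (G/C), 26 (A/C).
p = 9/28 = 0.321429.
d = −0.75 · ln(1 − (4/3)·0.321429) = −0.75 · ln(0.571428) = −0.75 · (-0.559617) = 0.4197.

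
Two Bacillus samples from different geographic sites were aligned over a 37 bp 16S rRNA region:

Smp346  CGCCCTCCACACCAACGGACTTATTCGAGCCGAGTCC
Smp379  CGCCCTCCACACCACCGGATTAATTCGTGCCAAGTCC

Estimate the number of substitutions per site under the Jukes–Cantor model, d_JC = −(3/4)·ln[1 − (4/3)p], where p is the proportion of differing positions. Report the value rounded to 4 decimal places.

Differing sites — 15:A/C; 20:C/T; 22:T/A; 28:A/T; 32:G/A.
p = 5/37 = 0.135135.
d = −0.75 · ln(1 − (4/3)·0.135135) = −0.75 · ln(0.819820) = −0.75 · (-0.198670) = 0.1490.

0.1490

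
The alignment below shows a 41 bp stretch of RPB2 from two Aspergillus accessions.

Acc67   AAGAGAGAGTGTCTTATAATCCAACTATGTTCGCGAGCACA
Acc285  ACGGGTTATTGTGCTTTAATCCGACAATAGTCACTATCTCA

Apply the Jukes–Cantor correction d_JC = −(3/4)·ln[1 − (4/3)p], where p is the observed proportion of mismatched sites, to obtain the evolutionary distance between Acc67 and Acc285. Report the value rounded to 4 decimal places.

Differing sites — 2:A/C; 4:A/G; 6:A/T; 7:G/T; 9:G/T; 13:C/G; 14:T/C; 16:A/T; 23:A/G; 26:T/A; 29:G/A; 30:T/G; 33:G/A; 35:G/T; 37:G/T; 39:A/T.
p = 16/41 = 0.390244.
d = −0.75 · ln(1 − (4/3)·0.390244) = −0.75 · ln(0.479675) = −0.75 · (-0.734646) = 0.5510.

0.5510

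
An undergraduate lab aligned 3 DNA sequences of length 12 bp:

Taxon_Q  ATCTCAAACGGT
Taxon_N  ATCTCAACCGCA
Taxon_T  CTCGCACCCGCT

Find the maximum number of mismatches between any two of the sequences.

Pairwise Hamming distances:
  Taxon_Q vs Taxon_N: 3
  Taxon_Q vs Taxon_T: 5
  Taxon_N vs Taxon_T: 4
The largest is 5, between Taxon_Q and Taxon_T.

5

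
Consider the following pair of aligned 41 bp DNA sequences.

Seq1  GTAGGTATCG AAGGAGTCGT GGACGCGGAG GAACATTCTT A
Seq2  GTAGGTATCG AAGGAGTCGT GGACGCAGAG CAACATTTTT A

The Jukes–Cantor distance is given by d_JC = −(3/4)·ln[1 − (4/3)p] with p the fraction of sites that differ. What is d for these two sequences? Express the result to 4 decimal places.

Differing sites — 27:G/A; 31:G/C; 38:C/T.
p = 3/41 = 0.073171.
d = −0.75 · ln(1 − (4/3)·0.073171) = −0.75 · ln(0.902439) = −0.75 · (-0.102654) = 0.0770.

0.0770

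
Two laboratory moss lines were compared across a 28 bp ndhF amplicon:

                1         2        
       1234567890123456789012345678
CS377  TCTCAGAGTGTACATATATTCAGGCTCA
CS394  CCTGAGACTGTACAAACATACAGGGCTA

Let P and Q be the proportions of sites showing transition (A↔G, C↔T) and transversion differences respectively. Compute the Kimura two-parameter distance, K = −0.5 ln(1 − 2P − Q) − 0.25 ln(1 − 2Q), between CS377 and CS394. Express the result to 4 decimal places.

0.4225

Mismatches occur at site 1 (T/C, transition), site 4 (C/G, transversion), site 8 (G/C, transversion), site 15 (T/A, transversion), site 17 (T/C, transition), site 20 (T/A, transversion), site 25 (C/G, transversion), site 26 (T/C, transition), site 27 (C/T, transition).
Of the 9 differences, 4 transitions and 5 transversions over 28 sites: P = 4/28 = 0.142857, Q = 5/28 = 0.178571.
d = −0.5·ln(0.535715) − 0.25·ln(0.642858) = −0.5·(-0.624153) − 0.25·(-0.441831) = 0.4225.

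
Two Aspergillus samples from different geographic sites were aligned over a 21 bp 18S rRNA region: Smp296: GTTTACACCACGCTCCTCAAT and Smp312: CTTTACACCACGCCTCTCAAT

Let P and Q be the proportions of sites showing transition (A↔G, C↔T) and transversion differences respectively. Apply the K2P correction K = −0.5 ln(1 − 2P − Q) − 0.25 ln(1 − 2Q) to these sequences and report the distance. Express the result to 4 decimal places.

0.1610

Mismatches occur at site 1 (G/C, transversion), site 14 (T/C, transition), site 15 (C/T, transition).
Of the 3 differences, 2 transitions and 1 transversion over 21 sites: P = 2/21 = 0.095238, Q = 1/21 = 0.047619.
d = −0.5·ln(0.761905) − 0.25·ln(0.904762) = −0.5·(-0.271933) − 0.25·(-0.100083) = 0.1610.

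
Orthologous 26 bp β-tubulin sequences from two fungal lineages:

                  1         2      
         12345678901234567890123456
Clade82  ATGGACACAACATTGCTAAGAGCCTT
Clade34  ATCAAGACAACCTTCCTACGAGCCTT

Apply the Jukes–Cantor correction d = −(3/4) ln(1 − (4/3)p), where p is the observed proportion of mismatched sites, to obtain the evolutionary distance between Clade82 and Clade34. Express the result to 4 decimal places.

Differing sites — 3:G/C; 4:G/A; 6:C/G; 12:A/C; 15:G/C; 19:A/C.
p = 6/26 = 0.230769.
d = −0.75 · ln(1 − (4/3)·0.230769) = −0.75 · ln(0.692308) = −0.75 · (-0.367724) = 0.2758.

0.2758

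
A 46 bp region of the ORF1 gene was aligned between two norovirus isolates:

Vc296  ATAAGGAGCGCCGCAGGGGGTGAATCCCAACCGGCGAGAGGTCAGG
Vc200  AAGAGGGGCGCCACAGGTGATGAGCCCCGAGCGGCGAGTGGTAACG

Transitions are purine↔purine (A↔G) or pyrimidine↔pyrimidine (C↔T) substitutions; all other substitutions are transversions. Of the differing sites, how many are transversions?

6

The sequences differ at positions 2 (T/A, transversion), 3 (A/G, transition), 7 (A/G, transition), 13 (G/A, transition), 18 (G/T, transversion), 20 (G/A, transition), 24 (A/G, transition), 25 (T/C, transition), 29 (A/G, transition), 31 (C/G, transversion), 39 (A/T, transversion), 43 (C/A, transversion), 45 (G/C, transversion).
Of the 13 differences, 7 transitions and 6 transversions, so the answer is 6.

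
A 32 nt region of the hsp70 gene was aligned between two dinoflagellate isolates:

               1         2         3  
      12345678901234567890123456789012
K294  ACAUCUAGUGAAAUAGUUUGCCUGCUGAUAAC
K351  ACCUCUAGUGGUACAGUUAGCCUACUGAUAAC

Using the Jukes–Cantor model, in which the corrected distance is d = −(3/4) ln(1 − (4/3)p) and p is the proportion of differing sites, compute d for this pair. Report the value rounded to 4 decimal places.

0.2158

Mismatches occur at site 3 (A→C), site 11 (A→G), site 12 (A→U), site 14 (U→C), site 19 (U→A), site 24 (G→A).
p = 6/32 = 0.187500.
d = −0.75 · ln(1 − (4/3)·0.187500) = −0.75 · ln(0.750000) = −0.75 · (-0.287682) = 0.2158.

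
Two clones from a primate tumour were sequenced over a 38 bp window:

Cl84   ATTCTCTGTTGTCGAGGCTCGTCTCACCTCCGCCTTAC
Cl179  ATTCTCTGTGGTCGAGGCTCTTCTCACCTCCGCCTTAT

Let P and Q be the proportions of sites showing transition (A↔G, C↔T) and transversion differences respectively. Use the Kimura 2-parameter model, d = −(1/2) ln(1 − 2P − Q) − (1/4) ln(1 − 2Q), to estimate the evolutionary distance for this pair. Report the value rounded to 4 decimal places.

Differing sites — 10:T/G (Tv); 21:G/T (Tv); 38:C/T (Ti).
Of the 3 differences, 1 transition and 2 transversions over 38 sites: P = 1/38 = 0.026316, Q = 2/38 = 0.052632.
d = −0.5·ln(0.894736) − 0.25·ln(0.894736) = −0.5·(-0.111227) − 0.25·(-0.111227) = 0.0834.

0.0834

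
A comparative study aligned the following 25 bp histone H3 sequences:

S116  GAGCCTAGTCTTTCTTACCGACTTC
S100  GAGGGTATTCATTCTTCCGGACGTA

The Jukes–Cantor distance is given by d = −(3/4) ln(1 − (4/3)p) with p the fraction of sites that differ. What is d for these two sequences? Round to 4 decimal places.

Differing sites — 4:C/G; 5:C/G; 8:G/T; 11:T/A; 17:A/C; 19:C/G; 23:T/G; 25:C/A.
p = 8/25 = 0.320000.
d = −0.75 · ln(1 − (4/3)·0.320000) = −0.75 · ln(0.573333) = −0.75 · (-0.556289) = 0.4172.

0.4172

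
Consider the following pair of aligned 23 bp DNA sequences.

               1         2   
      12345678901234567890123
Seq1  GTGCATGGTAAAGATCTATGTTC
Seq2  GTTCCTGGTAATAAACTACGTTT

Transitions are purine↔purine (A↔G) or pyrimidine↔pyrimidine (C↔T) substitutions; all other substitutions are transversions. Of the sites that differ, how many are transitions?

The sequences differ at positions 3 (G/T, transversion), 5 (A/C, transversion), 12 (A/T, transversion), 13 (G/A, transition), 15 (T/A, transversion), 19 (T/C, transition), 23 (C/T, transition).
Of the 7 differences, 3 transitions and 4 transversions, so the answer is 3.

3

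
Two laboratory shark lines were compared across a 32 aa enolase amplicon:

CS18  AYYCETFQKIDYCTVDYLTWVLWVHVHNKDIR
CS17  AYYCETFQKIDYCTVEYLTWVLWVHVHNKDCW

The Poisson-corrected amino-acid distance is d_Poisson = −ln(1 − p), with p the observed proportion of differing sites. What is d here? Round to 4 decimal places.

0.0984

Differing sites — 16:D/E; 31:I/C; 32:R/W.
p = 3/32 = 0.093750.
d = −ln(1 − 0.093750) = −ln(0.906250) = 0.0984.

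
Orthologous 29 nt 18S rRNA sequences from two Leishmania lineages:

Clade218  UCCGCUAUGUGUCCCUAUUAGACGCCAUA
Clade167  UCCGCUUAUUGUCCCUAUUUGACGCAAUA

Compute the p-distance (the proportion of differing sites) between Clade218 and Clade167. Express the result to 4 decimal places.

The sequences differ at positions 7 (A/U), 8 (U/A), 9 (G/U), 20 (A/U), 26 (C/A).
There are 5 differences over 29 sites, so p = 5/29 = 0.1724.

0.1724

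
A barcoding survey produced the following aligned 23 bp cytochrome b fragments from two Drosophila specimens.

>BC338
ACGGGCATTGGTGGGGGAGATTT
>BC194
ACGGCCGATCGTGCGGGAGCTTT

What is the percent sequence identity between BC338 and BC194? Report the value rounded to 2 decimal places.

73.91%

Differing sites — 5:G/C; 7:A/G; 8:T/A; 10:G/C; 14:G/C; 20:A/C.
17 of the 23 sites match, so the percent identity is 17/23 × 100 = 73.91%.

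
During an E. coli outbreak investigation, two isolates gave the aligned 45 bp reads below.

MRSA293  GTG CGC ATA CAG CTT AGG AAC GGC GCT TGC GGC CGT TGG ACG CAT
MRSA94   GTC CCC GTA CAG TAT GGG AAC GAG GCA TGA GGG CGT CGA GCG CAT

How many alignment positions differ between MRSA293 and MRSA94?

Differing sites — 3:G/C; 5:G/C; 7:A/G; 13:C/T; 14:T/A; 16:A/G; 23:G/A; 24:C/G; 27:T/A; 30:C/A; 33:C/G; 37:T/C; 39:G/A; 40:A/G.
That gives 14 mismatches out of 45 aligned sites, so the Hamming distance is 14.

14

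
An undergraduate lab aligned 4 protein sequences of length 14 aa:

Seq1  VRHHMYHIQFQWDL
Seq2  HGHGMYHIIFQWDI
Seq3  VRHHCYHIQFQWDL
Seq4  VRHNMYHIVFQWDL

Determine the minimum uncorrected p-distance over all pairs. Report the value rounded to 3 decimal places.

0.071

Pairwise Hamming distances:
  Seq1 vs Seq2: 5
  Seq1 vs Seq3: 1
  Seq1 vs Seq4: 2
  Seq2 vs Seq3: 6
  Seq2 vs Seq4: 5
  Seq3 vs Seq4: 3
The smallest is 1 mismatch, between Seq1 and Seq3; p = 1/14 = 0.071.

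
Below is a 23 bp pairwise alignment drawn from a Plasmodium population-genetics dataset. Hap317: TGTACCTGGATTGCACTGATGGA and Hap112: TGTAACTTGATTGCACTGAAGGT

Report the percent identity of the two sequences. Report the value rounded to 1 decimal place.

82.6%

Mismatches occur at site 5 (C→A), site 8 (G→T), site 20 (T→A), site 23 (A→T).
19 of the 23 sites match, so the percent identity is 19/23 × 100 = 82.6%.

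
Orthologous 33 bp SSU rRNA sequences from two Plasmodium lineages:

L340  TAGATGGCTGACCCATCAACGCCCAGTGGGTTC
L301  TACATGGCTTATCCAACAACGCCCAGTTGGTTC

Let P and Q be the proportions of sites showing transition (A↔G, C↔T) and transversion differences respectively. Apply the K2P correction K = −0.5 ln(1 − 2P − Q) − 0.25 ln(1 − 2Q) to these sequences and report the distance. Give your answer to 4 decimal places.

0.1697

Differing sites — 3:G/C (Tv); 10:G/T (Tv); 12:C/T (Ti); 16:T/A (Tv); 28:G/T (Tv).
Of the 5 differences, 1 transition and 4 transversions over 33 sites: P = 1/33 = 0.030303, Q = 4/33 = 0.121212.
d = −0.5·ln(0.818182) − 0.25·ln(0.757576) = −0.5·(-0.200670) − 0.25·(-0.277631) = 0.1697.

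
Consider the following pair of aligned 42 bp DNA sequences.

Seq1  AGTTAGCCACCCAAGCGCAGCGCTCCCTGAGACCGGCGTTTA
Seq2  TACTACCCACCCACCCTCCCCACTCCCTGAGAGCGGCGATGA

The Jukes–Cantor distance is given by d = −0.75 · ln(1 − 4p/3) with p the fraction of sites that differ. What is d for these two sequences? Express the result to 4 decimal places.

Mismatches occur at site 1 (A→T), site 2 (G→A), site 3 (T→C), site 6 (G→C), site 14 (A→C), site 15 (G→C), site 17 (G→T), site 19 (A→C), site 20 (G→C), site 22 (G→A), site 33 (C→G), site 39 (T→A), site 41 (T→G).
p = 13/42 = 0.309524.
d = −0.75 · ln(1 − (4/3)·0.309524) = −0.75 · ln(0.587301) = −0.75 · (-0.532218) = 0.3992.

0.3992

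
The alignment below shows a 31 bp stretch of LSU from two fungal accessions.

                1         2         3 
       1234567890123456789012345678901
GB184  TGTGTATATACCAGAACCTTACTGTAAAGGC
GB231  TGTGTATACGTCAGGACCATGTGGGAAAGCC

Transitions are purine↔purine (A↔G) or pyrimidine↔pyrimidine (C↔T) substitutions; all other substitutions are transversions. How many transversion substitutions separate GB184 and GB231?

4

The sequences differ at positions 9 (T/C, transition), 10 (A/G, transition), 11 (C/T, transition), 15 (A/G, transition), 19 (T/A, transversion), 21 (A/G, transition), 22 (C/T, transition), 23 (T/G, transversion), 25 (T/G, transversion), 30 (G/C, transversion).
Of the 10 differences, 6 transitions and 4 transversions, so the answer is 4.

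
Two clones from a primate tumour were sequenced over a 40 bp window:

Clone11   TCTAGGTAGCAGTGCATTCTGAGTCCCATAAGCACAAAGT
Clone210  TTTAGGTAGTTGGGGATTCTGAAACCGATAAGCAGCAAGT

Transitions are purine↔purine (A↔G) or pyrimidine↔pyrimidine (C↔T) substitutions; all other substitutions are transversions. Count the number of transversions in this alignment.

7

Differing sites — 2:C/T (Ti); 10:C/T (Ti); 11:A/T (Tv); 13:T/G (Tv); 15:C/G (Tv); 23:G/A (Ti); 24:T/A (Tv); 27:C/G (Tv); 35:C/G (Tv); 36:A/C (Tv).
Of the 10 differences, 3 transitions and 7 transversions, so the answer is 7.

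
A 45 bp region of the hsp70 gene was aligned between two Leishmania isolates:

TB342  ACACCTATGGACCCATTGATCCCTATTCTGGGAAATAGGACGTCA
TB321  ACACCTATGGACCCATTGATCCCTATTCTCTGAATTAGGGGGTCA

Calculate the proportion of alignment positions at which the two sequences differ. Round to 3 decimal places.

The sequences differ at positions 30 (G/C), 31 (G/T), 35 (A/T), 40 (A/G), 41 (C/G).
There are 5 differences over 45 sites, so p = 5/45 = 0.111.

0.111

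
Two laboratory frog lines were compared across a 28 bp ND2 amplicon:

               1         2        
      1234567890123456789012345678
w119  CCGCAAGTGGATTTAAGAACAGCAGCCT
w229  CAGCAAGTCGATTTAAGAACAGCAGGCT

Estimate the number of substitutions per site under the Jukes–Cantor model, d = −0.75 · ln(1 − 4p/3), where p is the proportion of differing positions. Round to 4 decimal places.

0.1156

Differing sites — 2:C/A; 9:G/C; 26:C/G.
p = 3/28 = 0.107143.
d = −0.75 · ln(1 − (4/3)·0.107143) = −0.75 · ln(0.857143) = −0.75 · (-0.154151) = 0.1156.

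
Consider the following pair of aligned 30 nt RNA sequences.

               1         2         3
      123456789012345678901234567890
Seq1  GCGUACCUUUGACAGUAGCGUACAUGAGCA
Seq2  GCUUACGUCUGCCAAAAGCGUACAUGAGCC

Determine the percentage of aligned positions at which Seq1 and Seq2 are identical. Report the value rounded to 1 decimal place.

Differing sites — 3:G/U; 7:C/G; 9:U/C; 12:A/C; 15:G/A; 16:U/A; 30:A/C.
23 of the 30 sites match, so the percent identity is 23/30 × 100 = 76.7%.

76.7%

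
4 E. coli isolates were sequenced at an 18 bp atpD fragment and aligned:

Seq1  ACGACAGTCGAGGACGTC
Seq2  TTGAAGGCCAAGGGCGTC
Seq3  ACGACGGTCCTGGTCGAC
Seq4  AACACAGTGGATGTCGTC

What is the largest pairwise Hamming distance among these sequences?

10

Pairwise Hamming distances:
  Seq1 vs Seq2: 7
  Seq1 vs Seq3: 5
  Seq1 vs Seq4: 5
  Seq2 vs Seq3: 8
  Seq2 vs Seq4: 10
  Seq3 vs Seq4: 8
The largest is 10, between Seq2 and Seq4.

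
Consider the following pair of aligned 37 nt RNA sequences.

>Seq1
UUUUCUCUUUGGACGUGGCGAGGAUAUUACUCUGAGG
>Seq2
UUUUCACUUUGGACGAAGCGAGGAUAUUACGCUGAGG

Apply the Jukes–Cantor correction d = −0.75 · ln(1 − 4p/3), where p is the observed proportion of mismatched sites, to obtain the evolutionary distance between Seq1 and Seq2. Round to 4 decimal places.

0.1167

Differing sites — 6:U/A; 16:U/A; 17:G/A; 31:U/G.
p = 4/37 = 0.108108.
d = −0.75 · ln(1 − (4/3)·0.108108) = −0.75 · ln(0.855856) = −0.75 · (-0.155653) = 0.1167.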